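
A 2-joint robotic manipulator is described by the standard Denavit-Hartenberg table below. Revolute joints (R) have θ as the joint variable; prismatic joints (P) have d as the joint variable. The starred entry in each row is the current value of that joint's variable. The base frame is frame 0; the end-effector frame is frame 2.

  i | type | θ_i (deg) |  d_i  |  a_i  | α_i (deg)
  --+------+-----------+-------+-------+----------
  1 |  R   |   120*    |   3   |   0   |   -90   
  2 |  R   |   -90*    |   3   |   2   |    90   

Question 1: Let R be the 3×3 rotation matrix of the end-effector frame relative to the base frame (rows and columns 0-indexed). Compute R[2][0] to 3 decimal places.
1.000

End-effector x-axis (col 0 of R) = (0.0000,0.0000,1.0000)
R[2][0] = 1.0000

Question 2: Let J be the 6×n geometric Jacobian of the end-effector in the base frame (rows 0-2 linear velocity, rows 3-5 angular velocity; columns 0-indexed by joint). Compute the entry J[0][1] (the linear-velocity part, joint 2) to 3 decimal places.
axis z_1 = (-0.8660,-0.5000,0.0000); lever o_n−o_1 = (-2.5981,-1.5000,2.0000)
cross product → J_v[:, 1] = (-1.0000,1.7321,0.0000)
J_ω[:, 1] = z_1
entry J[0][1] = -1.0000

-1.000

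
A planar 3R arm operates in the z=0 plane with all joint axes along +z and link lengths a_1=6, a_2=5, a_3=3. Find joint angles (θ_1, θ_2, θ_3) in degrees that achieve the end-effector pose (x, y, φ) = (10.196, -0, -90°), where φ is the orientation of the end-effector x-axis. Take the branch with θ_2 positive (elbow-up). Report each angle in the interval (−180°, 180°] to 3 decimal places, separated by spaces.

2.788 30.006 -122.794

wrist centre = target − a_3·(cos φ, sin φ) = (10.1960, 3.0000)
cos θ_2 = (112.9584−6²−5²)/(2·6·5) = 0.8660; θ_2 = 30.0059° (elbow-up)
β = atan2(3.0000,10.1960) = 16.3956°; ψ = atan2(2.5004,10.3299) = 13.6073°
θ_1 = β − ψ = 2.7883°
θ_3 = φ − θ_1 − θ_2 = -122.7943° (wrapped to (-180°,180°])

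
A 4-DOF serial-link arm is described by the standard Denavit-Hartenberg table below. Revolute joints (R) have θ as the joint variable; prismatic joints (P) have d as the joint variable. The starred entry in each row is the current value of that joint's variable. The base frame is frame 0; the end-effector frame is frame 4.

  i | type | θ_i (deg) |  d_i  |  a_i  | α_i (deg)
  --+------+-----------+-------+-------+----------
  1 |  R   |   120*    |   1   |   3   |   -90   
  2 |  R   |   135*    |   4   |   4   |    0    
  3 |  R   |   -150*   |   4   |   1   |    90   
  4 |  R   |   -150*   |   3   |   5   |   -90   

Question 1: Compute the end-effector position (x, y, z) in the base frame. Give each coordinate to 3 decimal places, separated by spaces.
after link 1: o_1 = (-1.5000, 2.5981, 1.0000)
after link 2: o_2 = (-3.5499, -1.8514, -1.8284)
after link 3: o_3 = (-7.4970, -3.0149, -1.5696)
after link 4: o_4 = (-2.8524, -6.0596, 0.2075)

-2.852 -6.060 0.207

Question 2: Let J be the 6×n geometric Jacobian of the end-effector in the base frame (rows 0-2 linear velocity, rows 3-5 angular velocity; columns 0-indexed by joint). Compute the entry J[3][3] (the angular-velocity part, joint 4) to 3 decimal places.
axis z_3 = (0.1294,-0.2241,0.9659); lever o_n−o_3 = (4.6446,-3.0447,1.7771)
cross product → J_v[:, 3] = (2.5426,4.2564,0.6470)
J_ω[:, 3] = z_3
entry J[3][3] = 0.1294

0.129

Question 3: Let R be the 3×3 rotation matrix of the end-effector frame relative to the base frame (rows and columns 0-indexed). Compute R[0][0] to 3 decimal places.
0.851

End-effector x-axis (col 0 of R) = (0.8513,-0.4744,-0.2241)
R[0][0] = 0.8513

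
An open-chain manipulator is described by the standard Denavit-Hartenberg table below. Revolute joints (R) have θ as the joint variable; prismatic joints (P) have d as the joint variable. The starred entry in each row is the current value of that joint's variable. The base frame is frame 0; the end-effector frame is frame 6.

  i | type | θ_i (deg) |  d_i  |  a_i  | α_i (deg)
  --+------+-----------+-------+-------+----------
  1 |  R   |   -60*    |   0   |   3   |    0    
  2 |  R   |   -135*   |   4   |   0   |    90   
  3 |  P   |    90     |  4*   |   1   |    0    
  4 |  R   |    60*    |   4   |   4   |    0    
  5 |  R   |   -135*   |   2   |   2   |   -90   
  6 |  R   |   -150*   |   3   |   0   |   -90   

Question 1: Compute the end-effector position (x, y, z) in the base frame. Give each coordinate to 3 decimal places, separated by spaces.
after link 1: o_1 = (1.5000, -2.5981, 0.0000)
after link 2: o_2 = (1.5000, -2.5981, 4.0000)
after link 3: o_3 = (2.5353, 1.2656, 5.0000)
after link 4: o_4 = (6.9166, 4.2328, 7.0000)
after link 5: o_5 = (5.5682, 6.6646, 7.5176)
after link 6: o_6 = (6.3182, 6.4636, 10.4154)

6.318 6.464 10.415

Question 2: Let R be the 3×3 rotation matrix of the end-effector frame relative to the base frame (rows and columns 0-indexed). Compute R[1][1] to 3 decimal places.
End-effector y-axis (col 1 of R) = (-0.2500,0.0670,-0.9659)
R[1][1] = 0.0670

0.067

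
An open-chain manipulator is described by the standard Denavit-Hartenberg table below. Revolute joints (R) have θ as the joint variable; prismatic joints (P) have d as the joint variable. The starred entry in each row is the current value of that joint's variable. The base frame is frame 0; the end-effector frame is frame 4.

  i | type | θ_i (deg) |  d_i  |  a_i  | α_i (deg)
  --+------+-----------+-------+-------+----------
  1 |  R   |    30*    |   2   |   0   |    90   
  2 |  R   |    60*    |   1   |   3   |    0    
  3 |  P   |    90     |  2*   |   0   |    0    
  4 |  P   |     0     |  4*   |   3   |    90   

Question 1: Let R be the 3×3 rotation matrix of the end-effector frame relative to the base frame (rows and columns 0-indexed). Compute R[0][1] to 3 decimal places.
End-effector y-axis (col 1 of R) = (0.5000,-0.8660,0.0000)
R[0][1] = 0.5000

0.500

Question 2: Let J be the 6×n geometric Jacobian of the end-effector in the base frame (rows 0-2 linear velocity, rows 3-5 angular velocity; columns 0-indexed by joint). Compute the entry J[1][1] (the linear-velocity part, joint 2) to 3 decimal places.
axis z_1 = (0.5000,-0.8660,0.0000); lever o_n−o_1 = (2.5490,-6.6112,4.0981)
cross product → J_v[:, 1] = (-3.5490,-2.0490,-1.0981)
J_ω[:, 1] = z_1
entry J[1][1] = -2.0490

-2.049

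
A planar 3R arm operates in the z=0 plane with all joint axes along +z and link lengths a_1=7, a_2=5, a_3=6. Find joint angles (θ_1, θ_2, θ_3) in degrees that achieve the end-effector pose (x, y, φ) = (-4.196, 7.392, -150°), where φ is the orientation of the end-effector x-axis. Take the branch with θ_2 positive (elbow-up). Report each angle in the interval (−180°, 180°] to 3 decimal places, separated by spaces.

59.997 60.006 89.998

wrist centre = target − a_3·(cos φ, sin φ) = (1.0002, 10.3920)
cos θ_2 = (108.9940−7²−5²)/(2·7·5) = 0.4999; θ_2 = 60.0057° (elbow-up)
β = atan2(10.3920,1.0002) = 84.5026°; ψ = atan2(4.3304,9.4996) = 24.5059°
θ_1 = β − ψ = 59.9968°
θ_3 = φ − θ_1 − θ_2 = 89.9975° (wrapped to (-180°,180°])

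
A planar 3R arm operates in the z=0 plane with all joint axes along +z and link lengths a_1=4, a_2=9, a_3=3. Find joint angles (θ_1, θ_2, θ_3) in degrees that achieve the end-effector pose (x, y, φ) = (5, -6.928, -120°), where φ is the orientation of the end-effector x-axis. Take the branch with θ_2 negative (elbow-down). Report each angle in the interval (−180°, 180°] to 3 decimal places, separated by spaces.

60.003 -120.002 -60.001

wrist centre = target − a_3·(cos φ, sin φ) = (6.5000, -4.3299)
cos θ_2 = (60.9982−4²−9²)/(2·4·9) = -0.5000; θ_2 = -120.0016° (elbow-down)
β = atan2(-4.3299,6.5000) = -33.6693°; ψ = atan2(-7.7941,-0.5002) = -93.6722°
θ_1 = β − ψ = 60.0029°
θ_3 = φ − θ_1 − θ_2 = -60.0013° (wrapped to (-180°,180°])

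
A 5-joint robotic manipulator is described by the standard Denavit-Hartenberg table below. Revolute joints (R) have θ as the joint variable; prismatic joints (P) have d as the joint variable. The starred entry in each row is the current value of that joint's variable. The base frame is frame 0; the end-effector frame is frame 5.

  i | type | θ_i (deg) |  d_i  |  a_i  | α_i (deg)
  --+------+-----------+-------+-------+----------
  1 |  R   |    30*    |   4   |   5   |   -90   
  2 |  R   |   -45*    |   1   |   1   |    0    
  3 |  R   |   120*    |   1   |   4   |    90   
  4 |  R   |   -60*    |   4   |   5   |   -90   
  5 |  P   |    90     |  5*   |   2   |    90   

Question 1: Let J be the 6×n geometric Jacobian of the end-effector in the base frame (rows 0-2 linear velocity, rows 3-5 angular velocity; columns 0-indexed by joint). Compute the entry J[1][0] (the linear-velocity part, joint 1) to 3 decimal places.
axis z_0 = ẑ; lever o_n−o_0 = (8.9581,5.3681,-5.2364)
cross product → J_v[:, 0] = (-5.3681,8.9581,0.0000)
J_ω[:, 0] = z_0
entry J[1][0] = 8.9581

8.958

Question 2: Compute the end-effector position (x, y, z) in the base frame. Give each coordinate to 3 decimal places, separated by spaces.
8.958 5.368 -5.236

after link 1: o_1 = (4.3301, 2.5000, 4.0000)
after link 2: o_2 = (4.4425, 3.7196, 4.7071)
after link 3: o_3 = (4.8391, 5.1032, 0.8434)
after link 4: o_4 = (10.9106, 3.6086, -0.5361)
after link 5: o_5 = (8.9581, 5.3681, -5.2364)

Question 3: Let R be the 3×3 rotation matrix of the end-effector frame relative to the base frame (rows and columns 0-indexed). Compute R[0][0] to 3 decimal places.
-0.837

End-effector x-axis (col 0 of R) = (-0.8365,-0.4830,-0.2588)
R[0][0] = -0.8365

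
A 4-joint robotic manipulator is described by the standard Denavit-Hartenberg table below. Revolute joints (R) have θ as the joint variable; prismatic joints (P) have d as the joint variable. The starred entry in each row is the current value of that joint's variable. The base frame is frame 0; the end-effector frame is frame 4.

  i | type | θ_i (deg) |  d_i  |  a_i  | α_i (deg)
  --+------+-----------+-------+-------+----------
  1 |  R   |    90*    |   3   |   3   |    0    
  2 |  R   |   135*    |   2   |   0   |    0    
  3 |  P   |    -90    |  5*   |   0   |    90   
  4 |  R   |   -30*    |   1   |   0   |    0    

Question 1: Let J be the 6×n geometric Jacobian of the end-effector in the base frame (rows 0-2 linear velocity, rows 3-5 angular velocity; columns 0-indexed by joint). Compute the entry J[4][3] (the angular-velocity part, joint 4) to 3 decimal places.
axis z_3 = (0.7071,0.7071,0.0000); lever o_n−o_3 = (0.7071,0.7071,0.0000)
cross product → J_v[:, 3] = (-0.0000,0.0000,0.0000)
J_ω[:, 3] = z_3
entry J[4][3] = 0.7071

0.707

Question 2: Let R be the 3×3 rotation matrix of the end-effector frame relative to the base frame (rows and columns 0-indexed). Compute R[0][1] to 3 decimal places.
-0.354

End-effector y-axis (col 1 of R) = (-0.3536,0.3536,0.8660)
R[0][1] = -0.3536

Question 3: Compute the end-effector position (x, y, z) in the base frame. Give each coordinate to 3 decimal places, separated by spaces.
after link 1: o_1 = (0.0000, 3.0000, 3.0000)
after link 2: o_2 = (0.0000, 3.0000, 5.0000)
after link 3: o_3 = (0.0000, 3.0000, 10.0000)
after link 4: o_4 = (0.7071, 3.7071, 10.0000)

0.707 3.707 10.000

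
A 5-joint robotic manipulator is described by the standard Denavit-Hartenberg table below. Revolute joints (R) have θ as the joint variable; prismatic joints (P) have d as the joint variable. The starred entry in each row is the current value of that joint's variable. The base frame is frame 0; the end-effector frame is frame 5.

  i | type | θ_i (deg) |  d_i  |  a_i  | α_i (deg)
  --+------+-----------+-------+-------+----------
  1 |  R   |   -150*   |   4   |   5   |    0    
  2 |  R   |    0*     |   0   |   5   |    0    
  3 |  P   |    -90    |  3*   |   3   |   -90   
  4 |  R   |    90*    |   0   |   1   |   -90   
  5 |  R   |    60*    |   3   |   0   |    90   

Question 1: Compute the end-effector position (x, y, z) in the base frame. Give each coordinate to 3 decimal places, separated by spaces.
-8.660 -5.000 6.000

after link 1: o_1 = (-4.3301, -2.5000, 4.0000)
after link 2: o_2 = (-8.6603, -5.0000, 4.0000)
after link 3: o_3 = (-10.1603, -2.4019, 7.0000)
after link 4: o_4 = (-10.1603, -2.4019, 6.0000)
after link 5: o_5 = (-8.6603, -5.0000, 6.0000)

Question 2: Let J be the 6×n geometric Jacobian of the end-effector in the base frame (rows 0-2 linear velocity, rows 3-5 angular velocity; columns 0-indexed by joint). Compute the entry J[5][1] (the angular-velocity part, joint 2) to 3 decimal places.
1.000

axis z_1 = (0.0000,0.0000,1.0000); lever o_n−o_1 = (-4.3301,-2.5000,2.0000)
cross product → J_v[:, 1] = (2.5000,-4.3301,0.0000)
J_ω[:, 1] = z_1
entry J[5][1] = 1.0000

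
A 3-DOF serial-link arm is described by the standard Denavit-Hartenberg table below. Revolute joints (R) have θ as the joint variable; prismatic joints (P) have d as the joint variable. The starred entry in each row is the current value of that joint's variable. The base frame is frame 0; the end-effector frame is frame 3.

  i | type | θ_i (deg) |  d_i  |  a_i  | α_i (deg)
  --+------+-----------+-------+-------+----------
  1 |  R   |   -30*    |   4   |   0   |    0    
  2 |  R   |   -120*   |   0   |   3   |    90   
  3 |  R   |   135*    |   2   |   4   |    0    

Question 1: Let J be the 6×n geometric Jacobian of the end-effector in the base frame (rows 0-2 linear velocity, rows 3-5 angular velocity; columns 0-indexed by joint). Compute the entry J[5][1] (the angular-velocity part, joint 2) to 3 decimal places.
1.000

axis z_1 = (0.0000,0.0000,1.0000); lever o_n−o_1 = (-1.1486,1.6463,2.8284)
cross product → J_v[:, 1] = (-1.6463,-1.1486,0.0000)
J_ω[:, 1] = z_1
entry J[5][1] = 1.0000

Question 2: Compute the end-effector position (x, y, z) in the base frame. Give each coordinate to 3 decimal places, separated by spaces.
-1.149 1.646 6.828

after link 1: o_1 = (0.0000, 0.0000, 4.0000)
after link 2: o_2 = (-2.5981, -1.5000, 4.0000)
after link 3: o_3 = (-1.1486, 1.6463, 6.8284)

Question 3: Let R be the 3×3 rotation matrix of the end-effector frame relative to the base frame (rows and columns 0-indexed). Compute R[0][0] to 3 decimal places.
End-effector x-axis (col 0 of R) = (0.6124,0.3536,0.7071)
R[0][0] = 0.6124

0.612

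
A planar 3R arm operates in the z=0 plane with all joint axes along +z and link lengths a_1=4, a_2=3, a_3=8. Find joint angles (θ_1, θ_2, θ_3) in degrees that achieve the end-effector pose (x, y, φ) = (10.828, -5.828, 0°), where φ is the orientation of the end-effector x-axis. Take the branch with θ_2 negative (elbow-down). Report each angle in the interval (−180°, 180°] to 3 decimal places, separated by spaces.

-44.991 -45.025 90.016

wrist centre = target − a_3·(cos φ, sin φ) = (2.8280, -5.8280)
cos θ_2 = (41.9632−4²−3²)/(2·4·3) = 0.7068; θ_2 = -45.0250° (elbow-down)
β = atan2(-5.8280,2.8280) = -64.1153°; ψ = atan2(-2.1222,6.1204) = -19.1240°
θ_1 = β − ψ = -44.9914°
θ_3 = φ − θ_1 − θ_2 = 90.0163° (wrapped to (-180°,180°])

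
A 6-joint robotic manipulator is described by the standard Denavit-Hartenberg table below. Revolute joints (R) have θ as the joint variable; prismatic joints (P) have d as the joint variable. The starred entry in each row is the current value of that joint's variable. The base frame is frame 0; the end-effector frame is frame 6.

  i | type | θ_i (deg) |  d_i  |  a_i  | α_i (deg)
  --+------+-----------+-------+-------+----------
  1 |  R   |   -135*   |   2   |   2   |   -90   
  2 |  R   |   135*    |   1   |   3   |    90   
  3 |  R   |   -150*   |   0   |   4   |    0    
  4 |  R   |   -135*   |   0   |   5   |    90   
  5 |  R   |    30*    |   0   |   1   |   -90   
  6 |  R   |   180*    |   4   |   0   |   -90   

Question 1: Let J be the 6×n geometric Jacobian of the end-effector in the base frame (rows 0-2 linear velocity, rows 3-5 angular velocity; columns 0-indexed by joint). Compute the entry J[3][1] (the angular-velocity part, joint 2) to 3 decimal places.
axis z_1 = (0.7071,-0.7071,0.0000); lever o_n−o_1 = (0.2196,-3.6472,-3.1824)
cross product → J_v[:, 1] = (2.2503,2.2503,-2.4237)
J_ω[:, 1] = z_1
entry J[3][1] = 0.7071

0.707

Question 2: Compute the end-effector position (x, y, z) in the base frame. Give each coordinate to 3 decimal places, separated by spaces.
-1.195 -5.061 -1.182

after link 1: o_1 = (-1.4142, -1.4142, 2.0000)
after link 2: o_2 = (0.7929, -0.6213, -0.1213)
after link 3: o_3 = (-2.3534, -0.9392, 2.3282)
after link 4: o_4 = (1.7087, -3.7072, 1.4131)
after link 5: o_5 = (2.1623, -4.4366, 0.9011)
after link 6: o_6 = (-1.1946, -5.0615, -1.1824)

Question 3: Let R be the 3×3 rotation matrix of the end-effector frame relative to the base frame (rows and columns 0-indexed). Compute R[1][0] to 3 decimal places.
0.729

End-effector x-axis (col 0 of R) = (-0.4536,0.7294,0.5120)
R[1][0] = 0.7294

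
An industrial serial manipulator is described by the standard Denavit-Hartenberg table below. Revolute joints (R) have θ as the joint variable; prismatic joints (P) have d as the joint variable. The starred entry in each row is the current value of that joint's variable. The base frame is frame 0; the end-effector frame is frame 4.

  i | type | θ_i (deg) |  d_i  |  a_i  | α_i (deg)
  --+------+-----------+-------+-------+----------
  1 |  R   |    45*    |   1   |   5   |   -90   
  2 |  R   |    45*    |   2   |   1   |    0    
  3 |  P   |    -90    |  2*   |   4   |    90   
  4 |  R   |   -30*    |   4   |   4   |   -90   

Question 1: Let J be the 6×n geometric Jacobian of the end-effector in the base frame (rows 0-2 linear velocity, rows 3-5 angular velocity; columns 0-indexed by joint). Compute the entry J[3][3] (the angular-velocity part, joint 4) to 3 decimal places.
axis z_3 = (-0.5000,-0.5000,0.7071); lever o_n−o_3 = (1.1463,-1.6822,5.2779)
cross product → J_v[:, 3] = (-1.4495,3.4495,1.4142)
J_ω[:, 3] = z_3
entry J[3][3] = -0.5000

-0.500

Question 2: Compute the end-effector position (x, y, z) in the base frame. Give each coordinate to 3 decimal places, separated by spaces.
after link 1: o_1 = (3.5355, 3.5355, 1.0000)
after link 2: o_2 = (2.6213, 5.4497, 0.2929)
after link 3: o_3 = (3.2071, 8.8640, 3.1213)
after link 4: o_4 = (4.3534, 7.1818, 8.3992)

4.353 7.182 8.399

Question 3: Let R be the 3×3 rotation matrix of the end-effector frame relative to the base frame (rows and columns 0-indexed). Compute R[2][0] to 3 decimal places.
End-effector x-axis (col 0 of R) = (0.7866,0.0795,0.6124)
R[2][0] = 0.6124

0.612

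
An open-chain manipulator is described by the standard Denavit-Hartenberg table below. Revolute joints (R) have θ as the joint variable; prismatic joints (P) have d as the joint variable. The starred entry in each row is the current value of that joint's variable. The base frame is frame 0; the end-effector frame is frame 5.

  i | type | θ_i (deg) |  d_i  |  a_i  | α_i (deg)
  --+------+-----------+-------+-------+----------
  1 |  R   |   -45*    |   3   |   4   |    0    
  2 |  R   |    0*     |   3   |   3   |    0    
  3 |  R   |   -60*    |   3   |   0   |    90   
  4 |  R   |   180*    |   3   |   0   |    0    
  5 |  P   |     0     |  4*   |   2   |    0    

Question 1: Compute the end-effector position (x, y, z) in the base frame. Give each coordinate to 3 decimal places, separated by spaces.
-1.294 -1.206 9.000

after link 1: o_1 = (2.8284, -2.8284, 3.0000)
after link 2: o_2 = (4.9497, -4.9497, 6.0000)
after link 3: o_3 = (4.9497, -4.9497, 9.0000)
after link 4: o_4 = (2.0520, -4.1733, 9.0000)
after link 5: o_5 = (-1.2941, -1.2062, 9.0000)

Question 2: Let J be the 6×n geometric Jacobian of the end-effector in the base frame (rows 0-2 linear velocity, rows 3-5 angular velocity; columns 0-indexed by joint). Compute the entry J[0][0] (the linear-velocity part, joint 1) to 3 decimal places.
1.206

axis z_0 = ẑ; lever o_n−o_0 = (-1.2941,-1.2062,9.0000)
cross product → J_v[:, 0] = (1.2062,-1.2941,0.0000)
J_ω[:, 0] = z_0
entry J[0][0] = 1.2062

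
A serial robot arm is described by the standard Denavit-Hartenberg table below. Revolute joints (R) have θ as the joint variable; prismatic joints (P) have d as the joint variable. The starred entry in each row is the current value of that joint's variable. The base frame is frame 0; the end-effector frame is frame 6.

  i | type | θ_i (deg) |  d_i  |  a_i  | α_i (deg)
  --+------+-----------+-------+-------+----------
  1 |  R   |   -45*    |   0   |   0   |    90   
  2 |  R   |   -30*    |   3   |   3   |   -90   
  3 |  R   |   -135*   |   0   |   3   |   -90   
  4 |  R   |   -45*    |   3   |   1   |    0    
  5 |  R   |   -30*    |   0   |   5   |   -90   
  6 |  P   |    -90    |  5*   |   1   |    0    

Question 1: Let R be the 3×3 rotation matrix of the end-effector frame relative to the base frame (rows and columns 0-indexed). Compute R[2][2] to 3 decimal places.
End-effector z-axis (col 2 of R) = (-0.9927,0.0268,0.1174)
R[2][2] = 0.1174

0.117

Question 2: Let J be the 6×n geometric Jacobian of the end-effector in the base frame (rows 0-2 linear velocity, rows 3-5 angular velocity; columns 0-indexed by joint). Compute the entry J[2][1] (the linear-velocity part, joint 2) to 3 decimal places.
1.149

axis z_1 = (-0.7071,-0.7071,0.0000); lever o_n−o_1 = (-8.2244,-9.8490,4.2357)
cross product → J_v[:, 1] = (-2.9951,2.9951,1.1488)
J_ω[:, 1] = z_1
entry J[2][1] = 1.1488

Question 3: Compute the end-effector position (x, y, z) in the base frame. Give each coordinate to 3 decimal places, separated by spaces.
after link 1: o_1 = (0.0000, 0.0000, 0.0000)
after link 2: o_2 = (-0.2842, -3.9584, -1.5000)
after link 3: o_3 = (-3.0832, -4.1594, -0.4393)
after link 4: o_4 = (-3.6939, -7.2558, -0.6376)
after link 5: o_5 = (-3.1938, -9.0500, 4.0025)
after link 6: o_6 = (-8.2244, -9.8490, 4.2357)

-8.224 -9.849 4.236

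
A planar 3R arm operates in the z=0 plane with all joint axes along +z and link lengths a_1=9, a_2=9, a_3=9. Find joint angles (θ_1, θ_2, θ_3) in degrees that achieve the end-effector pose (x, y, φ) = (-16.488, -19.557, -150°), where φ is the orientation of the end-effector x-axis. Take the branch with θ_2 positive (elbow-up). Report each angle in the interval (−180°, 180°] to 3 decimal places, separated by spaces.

wrist centre = target − a_3·(cos φ, sin φ) = (-8.6938, -15.0570)
cos θ_2 = (302.2949−9²−9²)/(2·9·9) = 0.8660; θ_2 = 30.0009° (elbow-up)
β = atan2(-15.0570,-8.6938) = -120.0017°; ψ = atan2(4.5001,16.7942) = 15.0004°
θ_1 = β − ψ = -135.0022°
θ_3 = φ − θ_1 − θ_2 = -44.9987° (wrapped to (-180°,180°])

-135.002 30.001 -44.999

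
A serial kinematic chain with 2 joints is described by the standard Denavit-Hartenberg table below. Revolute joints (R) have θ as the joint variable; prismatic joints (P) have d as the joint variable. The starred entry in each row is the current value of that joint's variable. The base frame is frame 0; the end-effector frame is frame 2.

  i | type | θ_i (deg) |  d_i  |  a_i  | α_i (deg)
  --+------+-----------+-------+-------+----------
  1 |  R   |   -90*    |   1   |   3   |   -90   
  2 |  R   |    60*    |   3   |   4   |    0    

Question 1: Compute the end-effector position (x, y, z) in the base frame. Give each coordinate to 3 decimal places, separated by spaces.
after link 1: o_1 = (0.0000, -3.0000, 1.0000)
after link 2: o_2 = (3.0000, -5.0000, -2.4641)

3.000 -5.000 -2.464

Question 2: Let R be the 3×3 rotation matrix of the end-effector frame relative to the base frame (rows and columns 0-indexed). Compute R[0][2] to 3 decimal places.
1.000

End-effector z-axis (col 2 of R) = (1.0000,0.0000,0.0000)
R[0][2] = 1.0000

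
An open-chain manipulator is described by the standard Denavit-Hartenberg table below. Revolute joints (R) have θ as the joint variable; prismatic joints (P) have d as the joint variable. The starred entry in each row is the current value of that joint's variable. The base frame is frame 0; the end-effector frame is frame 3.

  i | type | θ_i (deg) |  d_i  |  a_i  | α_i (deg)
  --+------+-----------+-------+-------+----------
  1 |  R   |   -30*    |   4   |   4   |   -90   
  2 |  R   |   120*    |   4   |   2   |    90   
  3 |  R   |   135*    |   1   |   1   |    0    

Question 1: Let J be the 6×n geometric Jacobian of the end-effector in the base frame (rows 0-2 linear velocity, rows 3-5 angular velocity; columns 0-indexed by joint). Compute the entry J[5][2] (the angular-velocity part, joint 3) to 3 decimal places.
-0.500

axis z_2 = (0.7500,-0.4330,-0.5000); lever o_n−o_2 = (1.4097,0.0026,0.1124)
cross product → J_v[:, 2] = (-0.0474,-0.7891,0.6124)
J_ω[:, 2] = z_2
entry J[5][2] = -0.5000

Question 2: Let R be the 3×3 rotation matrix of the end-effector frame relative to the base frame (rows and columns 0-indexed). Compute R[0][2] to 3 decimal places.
End-effector z-axis (col 2 of R) = (0.7500,-0.4330,-0.5000)
R[0][2] = 0.7500

0.750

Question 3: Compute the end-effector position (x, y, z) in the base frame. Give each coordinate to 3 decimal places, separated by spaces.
after link 1: o_1 = (3.4641, -2.0000, 4.0000)
after link 2: o_2 = (4.5981, 1.9641, 2.2679)
after link 3: o_3 = (6.0078, 1.9667, 2.3803)

6.008 1.967 2.380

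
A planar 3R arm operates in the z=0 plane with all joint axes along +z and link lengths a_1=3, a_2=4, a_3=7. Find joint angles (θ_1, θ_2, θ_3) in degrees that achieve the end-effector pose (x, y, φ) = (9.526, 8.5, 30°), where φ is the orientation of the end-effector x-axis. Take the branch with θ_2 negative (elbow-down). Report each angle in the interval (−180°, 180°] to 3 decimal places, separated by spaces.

wrist centre = target − a_3·(cos φ, sin φ) = (3.4638, 5.0000)
cos θ_2 = (36.9981−3²−4²)/(2·3·4) = 0.4999; θ_2 = -60.0053° (elbow-down)
β = atan2(5.0000,3.4638) = 55.2872°; ψ = atan2(-3.4643,4.9997) = -34.7182°
θ_1 = β − ψ = 90.0053°
θ_3 = φ − θ_1 − θ_2 = -0.0000° (wrapped to (-180°,180°])

90.005 -60.005 -0.000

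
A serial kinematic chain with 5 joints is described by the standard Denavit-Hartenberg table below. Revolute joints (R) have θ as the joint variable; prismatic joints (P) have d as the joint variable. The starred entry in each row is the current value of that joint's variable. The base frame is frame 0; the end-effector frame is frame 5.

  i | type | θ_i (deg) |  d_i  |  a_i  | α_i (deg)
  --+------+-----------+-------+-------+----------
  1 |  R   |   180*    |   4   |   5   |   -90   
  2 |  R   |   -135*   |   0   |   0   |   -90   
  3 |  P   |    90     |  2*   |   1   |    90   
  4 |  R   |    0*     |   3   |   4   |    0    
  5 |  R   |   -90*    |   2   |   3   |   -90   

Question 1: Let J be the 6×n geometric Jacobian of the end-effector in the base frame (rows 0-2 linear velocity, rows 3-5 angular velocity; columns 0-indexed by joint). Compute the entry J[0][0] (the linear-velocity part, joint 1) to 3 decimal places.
-5.000

axis z_0 = ẑ; lever o_n−o_0 = (-0.7574,5.0000,6.8284)
cross product → J_v[:, 0] = (-5.0000,-0.7574,0.0000)
J_ω[:, 0] = z_0
entry J[0][0] = -5.0000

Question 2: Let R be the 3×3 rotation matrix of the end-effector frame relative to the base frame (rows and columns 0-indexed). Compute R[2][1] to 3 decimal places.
-0.707

End-effector y-axis (col 1 of R) = (-0.7071,0.0000,-0.7071)
R[2][1] = -0.7071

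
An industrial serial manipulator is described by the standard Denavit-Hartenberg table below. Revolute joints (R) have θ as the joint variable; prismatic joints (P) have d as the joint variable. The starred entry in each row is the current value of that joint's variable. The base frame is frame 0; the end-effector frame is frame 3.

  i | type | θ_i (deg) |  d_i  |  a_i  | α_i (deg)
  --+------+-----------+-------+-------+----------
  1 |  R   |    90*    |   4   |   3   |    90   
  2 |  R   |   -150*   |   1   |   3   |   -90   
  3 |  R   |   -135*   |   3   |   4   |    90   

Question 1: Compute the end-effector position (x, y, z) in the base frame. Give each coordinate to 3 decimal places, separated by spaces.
after link 1: o_1 = (0.0000, 3.0000, 4.0000)
after link 2: o_2 = (1.0000, 0.4019, 2.5000)
after link 3: o_3 = (3.8284, 4.3514, 1.3161)

3.828 4.351 1.316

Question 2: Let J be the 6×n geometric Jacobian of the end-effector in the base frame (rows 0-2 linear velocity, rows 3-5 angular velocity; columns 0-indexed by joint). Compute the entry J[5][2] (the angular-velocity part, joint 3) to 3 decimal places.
-0.866

axis z_2 = (0.0000,0.5000,-0.8660); lever o_n−o_2 = (2.8284,3.9495,-1.1839)
cross product → J_v[:, 2] = (2.8284,-2.4495,-1.4142)
J_ω[:, 2] = z_2
entry J[5][2] = -0.8660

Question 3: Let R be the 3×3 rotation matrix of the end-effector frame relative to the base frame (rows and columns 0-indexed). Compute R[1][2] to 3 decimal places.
0.612

End-effector z-axis (col 2 of R) = (-0.7071,0.6124,0.3536)
R[1][2] = 0.6124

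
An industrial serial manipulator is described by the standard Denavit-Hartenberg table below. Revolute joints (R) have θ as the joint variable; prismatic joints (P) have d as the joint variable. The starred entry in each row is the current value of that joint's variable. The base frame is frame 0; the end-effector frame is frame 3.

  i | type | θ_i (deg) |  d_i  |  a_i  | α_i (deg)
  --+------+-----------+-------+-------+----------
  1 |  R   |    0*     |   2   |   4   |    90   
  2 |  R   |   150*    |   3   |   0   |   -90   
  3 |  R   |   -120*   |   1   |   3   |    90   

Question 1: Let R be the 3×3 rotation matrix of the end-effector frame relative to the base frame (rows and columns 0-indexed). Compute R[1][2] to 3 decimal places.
0.500

End-effector z-axis (col 2 of R) = (0.7500,0.5000,-0.4330)
R[1][2] = 0.5000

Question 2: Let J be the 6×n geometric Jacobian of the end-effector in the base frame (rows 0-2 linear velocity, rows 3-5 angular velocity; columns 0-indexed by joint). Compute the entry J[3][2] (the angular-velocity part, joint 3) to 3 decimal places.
axis z_2 = (-0.5000,-0.0000,-0.8660); lever o_n−o_2 = (0.7990,-2.5981,-1.6160)
cross product → J_v[:, 2] = (-2.2500,-1.5000,1.2990)
J_ω[:, 2] = z_2
entry J[3][2] = -0.5000

-0.500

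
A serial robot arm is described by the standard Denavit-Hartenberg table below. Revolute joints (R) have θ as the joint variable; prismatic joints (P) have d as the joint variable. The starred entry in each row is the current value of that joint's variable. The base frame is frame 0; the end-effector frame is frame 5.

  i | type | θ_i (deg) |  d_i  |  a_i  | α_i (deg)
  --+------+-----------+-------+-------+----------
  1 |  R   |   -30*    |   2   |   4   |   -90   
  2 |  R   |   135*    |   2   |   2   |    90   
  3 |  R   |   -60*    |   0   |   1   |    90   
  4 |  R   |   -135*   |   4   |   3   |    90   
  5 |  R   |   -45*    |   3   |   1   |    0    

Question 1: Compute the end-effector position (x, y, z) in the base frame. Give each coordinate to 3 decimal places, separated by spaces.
after link 1: o_1 = (3.4641, -2.0000, 2.0000)
after link 2: o_2 = (3.2394, 0.4392, 0.5858)
after link 3: o_3 = (2.5002, -0.1341, 0.2322)
after link 4: o_4 = (3.8905, -1.1249, 4.9317)
after link 5: o_5 = (6.6228, 0.3272, 4.2790)

6.623 0.327 4.279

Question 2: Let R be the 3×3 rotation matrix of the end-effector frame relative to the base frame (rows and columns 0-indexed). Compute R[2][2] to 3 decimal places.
-0.250

End-effector z-axis (col 2 of R) = (0.9557,0.1553,-0.2500)
R[2][2] = -0.2500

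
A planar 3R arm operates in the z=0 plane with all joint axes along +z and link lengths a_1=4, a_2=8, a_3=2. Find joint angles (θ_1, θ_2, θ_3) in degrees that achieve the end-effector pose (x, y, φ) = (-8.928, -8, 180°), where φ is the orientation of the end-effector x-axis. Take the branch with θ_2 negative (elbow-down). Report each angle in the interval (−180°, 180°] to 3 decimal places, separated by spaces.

wrist centre = target − a_3·(cos φ, sin φ) = (-6.9280, -8.0000)
cos θ_2 = (111.9972−4²−8²)/(2·4·8) = 0.5000; θ_2 = -60.0029° (elbow-down)
β = atan2(-8.0000,-6.9280) = -130.8926°; ψ = atan2(-6.9284,7.9996) = -40.8955°
θ_1 = β − ψ = -89.9971°
θ_3 = φ − θ_1 − θ_2 = -30.0000° (wrapped to (-180°,180°])

-89.997 -60.003 -30.000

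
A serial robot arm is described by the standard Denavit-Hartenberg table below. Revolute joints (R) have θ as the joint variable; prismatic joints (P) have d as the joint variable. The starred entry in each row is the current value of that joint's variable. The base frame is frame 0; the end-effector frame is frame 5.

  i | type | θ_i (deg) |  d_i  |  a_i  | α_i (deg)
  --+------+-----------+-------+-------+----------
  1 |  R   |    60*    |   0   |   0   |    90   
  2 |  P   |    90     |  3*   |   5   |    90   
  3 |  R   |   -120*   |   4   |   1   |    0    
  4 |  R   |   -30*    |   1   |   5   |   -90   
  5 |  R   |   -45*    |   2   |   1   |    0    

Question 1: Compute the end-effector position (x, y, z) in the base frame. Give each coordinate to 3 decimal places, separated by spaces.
after link 1: o_1 = (0.0000, 0.0000, 0.0000)
after link 2: o_2 = (2.5981, -1.5000, 5.0000)
after link 3: o_3 = (3.8481, 2.3971, 4.5000)
after link 4: o_4 = (2.1830, 4.5131, 0.1699)
after link 5: o_5 = (0.7304, 6.1683, 0.5575)

0.730 6.168 0.558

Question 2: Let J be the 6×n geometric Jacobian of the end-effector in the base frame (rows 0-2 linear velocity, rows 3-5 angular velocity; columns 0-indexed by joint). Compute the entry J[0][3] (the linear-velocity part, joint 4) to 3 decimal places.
axis z_3 = (0.5000,0.8660,-0.0000); lever o_n−o_3 = (-3.1177,3.7712,-3.9425)
cross product → J_v[:, 3] = (-3.4143,1.9712,4.5856)
J_ω[:, 3] = z_3
entry J[0][3] = -3.4143

-3.414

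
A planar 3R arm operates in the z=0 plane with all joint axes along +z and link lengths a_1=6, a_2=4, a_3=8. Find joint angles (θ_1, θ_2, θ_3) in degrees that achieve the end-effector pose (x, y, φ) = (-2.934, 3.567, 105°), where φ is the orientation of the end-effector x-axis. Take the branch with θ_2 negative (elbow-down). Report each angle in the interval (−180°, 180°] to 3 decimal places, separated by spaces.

-59.998 -135.007 -59.994

wrist centre = target − a_3·(cos φ, sin φ) = (-0.8634, -4.1604)
cos θ_2 = (18.0545−6²−4²)/(2·6·4) = -0.7072; θ_2 = -135.0073° (elbow-down)
β = atan2(-4.1604,-0.8634) = -101.7247°; ψ = atan2(-2.8281,3.1712) = -41.7264°
θ_1 = β − ψ = -59.9983°
θ_3 = φ − θ_1 − θ_2 = -59.9944° (wrapped to (-180°,180°])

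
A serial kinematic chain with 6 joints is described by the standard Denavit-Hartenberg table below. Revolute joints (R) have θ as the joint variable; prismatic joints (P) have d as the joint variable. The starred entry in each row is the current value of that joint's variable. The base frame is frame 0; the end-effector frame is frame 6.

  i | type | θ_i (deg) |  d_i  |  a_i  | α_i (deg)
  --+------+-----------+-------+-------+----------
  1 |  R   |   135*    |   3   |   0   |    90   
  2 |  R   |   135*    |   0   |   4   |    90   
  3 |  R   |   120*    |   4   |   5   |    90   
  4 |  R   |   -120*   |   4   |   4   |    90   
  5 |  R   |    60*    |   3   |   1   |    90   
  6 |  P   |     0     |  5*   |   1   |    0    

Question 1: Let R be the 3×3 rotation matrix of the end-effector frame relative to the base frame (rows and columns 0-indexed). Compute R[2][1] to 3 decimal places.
0.660

End-effector y-axis (col 1 of R) = (-0.5638,-0.4968,0.6597)
R[2][1] = 0.6597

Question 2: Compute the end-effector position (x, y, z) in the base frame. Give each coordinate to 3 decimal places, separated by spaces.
after link 1: o_1 = (0.0000, 0.0000, 3.0000)
after link 2: o_2 = (2.0000, -2.0000, 5.8284)
after link 3: o_3 = (1.8119, 4.3119, 6.8891)
after link 4: o_4 = (5.9654, 0.5372, 7.5962)
after link 5: o_5 = (5.0811, -1.4542, 9.8879)
after link 6: o_6 = (5.0122, -5.4985, 6.7834)

5.012 -5.499 6.783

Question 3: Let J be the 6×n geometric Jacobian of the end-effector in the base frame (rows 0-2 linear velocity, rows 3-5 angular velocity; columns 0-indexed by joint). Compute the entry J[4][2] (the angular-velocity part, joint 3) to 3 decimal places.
axis z_2 = (-0.5000,0.5000,0.7071); lever o_n−o_2 = (3.0122,-3.4985,0.9549)
cross product → J_v[:, 2] = (2.9513,2.6074,0.2432)
J_ω[:, 2] = z_2
entry J[4][2] = 0.5000

0.500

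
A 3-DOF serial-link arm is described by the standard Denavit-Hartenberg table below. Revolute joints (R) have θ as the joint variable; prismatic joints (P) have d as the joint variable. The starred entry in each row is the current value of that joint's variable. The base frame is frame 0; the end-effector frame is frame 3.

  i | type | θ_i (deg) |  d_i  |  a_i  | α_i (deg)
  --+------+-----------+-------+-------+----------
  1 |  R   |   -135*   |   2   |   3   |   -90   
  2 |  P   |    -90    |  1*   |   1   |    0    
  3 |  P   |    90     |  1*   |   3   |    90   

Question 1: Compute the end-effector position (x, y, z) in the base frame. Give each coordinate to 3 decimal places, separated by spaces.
after link 1: o_1 = (-2.1213, -2.1213, 2.0000)
after link 2: o_2 = (-1.4142, -2.8284, 3.0000)
after link 3: o_3 = (-2.8284, -5.6569, 3.0000)

-2.828 -5.657 3.000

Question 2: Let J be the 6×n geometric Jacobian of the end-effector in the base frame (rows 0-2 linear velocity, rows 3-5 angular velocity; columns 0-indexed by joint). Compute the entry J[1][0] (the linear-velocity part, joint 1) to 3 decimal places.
axis z_0 = ẑ; lever o_n−o_0 = (-2.8284,-5.6569,3.0000)
cross product → J_v[:, 0] = (5.6569,-2.8284,0.0000)
J_ω[:, 0] = z_0
entry J[1][0] = -2.8284

-2.828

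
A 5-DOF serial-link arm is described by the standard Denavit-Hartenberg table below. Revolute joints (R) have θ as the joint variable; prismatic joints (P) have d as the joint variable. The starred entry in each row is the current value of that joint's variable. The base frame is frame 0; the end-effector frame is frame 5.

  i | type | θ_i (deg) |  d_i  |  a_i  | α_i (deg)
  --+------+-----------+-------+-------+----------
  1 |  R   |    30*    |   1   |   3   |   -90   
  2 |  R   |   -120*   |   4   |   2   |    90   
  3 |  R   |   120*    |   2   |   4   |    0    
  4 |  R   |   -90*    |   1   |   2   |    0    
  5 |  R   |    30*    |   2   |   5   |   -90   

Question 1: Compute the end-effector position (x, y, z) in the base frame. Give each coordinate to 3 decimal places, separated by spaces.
-9.382 9.357 2.165

after link 1: o_1 = (2.5981, 1.5000, 1.0000)
after link 2: o_2 = (-0.2679, 4.4641, 2.7321)
after link 3: o_3 = (-2.6340, 7.0981, 0.0000)
after link 4: o_4 = (-4.6340, 7.0981, 1.0000)
after link 5: o_5 = (-9.3816, 9.3571, 2.1651)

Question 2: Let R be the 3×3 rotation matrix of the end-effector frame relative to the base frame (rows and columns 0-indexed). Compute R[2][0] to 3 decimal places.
0.433

End-effector x-axis (col 0 of R) = (-0.6495,0.6250,0.4330)
R[2][0] = 0.4330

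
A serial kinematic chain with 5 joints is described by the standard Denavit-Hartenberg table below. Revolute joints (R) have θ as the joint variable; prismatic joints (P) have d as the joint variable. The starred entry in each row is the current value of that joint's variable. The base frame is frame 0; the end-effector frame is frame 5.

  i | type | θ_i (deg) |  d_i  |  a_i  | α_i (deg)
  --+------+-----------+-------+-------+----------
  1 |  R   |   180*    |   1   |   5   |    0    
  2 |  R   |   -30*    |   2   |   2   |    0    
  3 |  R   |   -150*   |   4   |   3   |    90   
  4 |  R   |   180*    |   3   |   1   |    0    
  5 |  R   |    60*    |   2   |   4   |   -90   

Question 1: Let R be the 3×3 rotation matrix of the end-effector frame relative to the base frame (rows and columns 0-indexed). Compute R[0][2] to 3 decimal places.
0.866

End-effector z-axis (col 2 of R) = (0.8660,-0.0000,-0.5000)
R[0][2] = 0.8660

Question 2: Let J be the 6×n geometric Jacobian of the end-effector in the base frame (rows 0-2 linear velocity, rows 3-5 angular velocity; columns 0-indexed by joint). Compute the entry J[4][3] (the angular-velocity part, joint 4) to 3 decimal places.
-1.000

axis z_3 = (-0.0000,-1.0000,0.0000); lever o_n−o_3 = (-3.0000,-5.0000,-3.4641)
cross product → J_v[:, 3] = (3.4641,-0.0000,-3.0000)
J_ω[:, 3] = z_3
entry J[4][3] = -1.0000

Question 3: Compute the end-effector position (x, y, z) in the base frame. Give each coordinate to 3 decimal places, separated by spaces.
after link 1: o_1 = (-5.0000, 0.0000, 1.0000)
after link 2: o_2 = (-6.7321, 1.0000, 3.0000)
after link 3: o_3 = (-3.7321, 1.0000, 7.0000)
after link 4: o_4 = (-4.7321, -2.0000, 7.0000)
after link 5: o_5 = (-6.7321, -4.0000, 3.5359)

-6.732 -4.000 3.536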